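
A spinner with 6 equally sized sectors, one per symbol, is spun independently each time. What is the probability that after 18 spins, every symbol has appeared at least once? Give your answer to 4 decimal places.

0.7847

Let A_i be the event that symbol i is missing after 18 spins. By inclusion–exclusion on the A_i,
P(all seen) = Σ_{j=0}^{6} (-1)^j C(6,j)((6-j)/6)^18
= 1.00000 - 0.22537 + 0.01015 - 0.00008 + 0.00000 - 0.00000 + 0.00000
= 0.78471.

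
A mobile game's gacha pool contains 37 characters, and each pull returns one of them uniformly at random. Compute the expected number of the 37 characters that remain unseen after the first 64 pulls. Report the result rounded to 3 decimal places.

6.407

For each character, P(unseen after 64) = (36/37)^64 = 0.1732.
By linearity of expectation, E[unseen] = 37·(36/37)^64 = 6.4070.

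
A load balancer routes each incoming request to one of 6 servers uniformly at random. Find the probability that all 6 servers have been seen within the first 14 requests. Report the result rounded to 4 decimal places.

0.5828

By inclusion–exclusion over which servers are missing,
P(all seen) = Σ_{j=0}^{6} (-1)^j C(6,j)((6-j)/6)^14
= 1.00000 - 0.46732 + 0.05138 - 0.00122 + 0.00000 - 0.00000 + 0.00000
= 0.58285.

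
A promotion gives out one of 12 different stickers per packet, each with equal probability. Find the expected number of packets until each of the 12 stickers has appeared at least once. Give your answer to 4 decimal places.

Split into phases: going from k distinct to k+1 distinct takes on average 12/(12-k) packets.
E[T] = 12/12 + 12/11 + 12/10 + ... + 12/2 + 12/1 = 12·H_{12}.
H_{12} = 3.10321, so E[T] = 37.23853.

37.2385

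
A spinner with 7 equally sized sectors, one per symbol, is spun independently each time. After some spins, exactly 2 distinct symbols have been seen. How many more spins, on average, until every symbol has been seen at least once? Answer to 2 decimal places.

With k distinct symbols already seen, the next new one takes an expected 7/(7-k) spins.
Sum over k = 2,...,6: E = 7/5 + 7/4 + 7/3 + 7/2 + 7/1 = 15.983.

15.98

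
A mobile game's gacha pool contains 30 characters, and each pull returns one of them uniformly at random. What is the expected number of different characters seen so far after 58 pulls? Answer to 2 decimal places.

25.80

For each character, P(seen in 58 pulls) = 1 - (29/30)^58 = 0.860.
By linearity of expectation, E[distinct seen] = 30·(1 - (29/30)^58) = 25.801.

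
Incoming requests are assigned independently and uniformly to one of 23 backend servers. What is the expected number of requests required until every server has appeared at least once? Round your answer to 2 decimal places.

85.89

After k distinct servers have appeared, the next request gives a new one with probability (23-k)/23, so the expected wait for the (k+1)-th is 23/(23-k).
E[T] = 23/23 + 23/22 + 23/21 + ... + 23/2 + 23/1 = 23·H_{23}.
H_{23} = 3.734, so E[T] = 85.889.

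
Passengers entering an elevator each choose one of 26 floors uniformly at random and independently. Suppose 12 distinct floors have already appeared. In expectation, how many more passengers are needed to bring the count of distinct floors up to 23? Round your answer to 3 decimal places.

36.874

From k distinct to k+1 distinct takes on average 26/(26-k) passengers.
Sum over k = 12,...,22: E = 26/14 + 26/13 + 26/12 + ... + 26/5 + 26/4 = 36.8740.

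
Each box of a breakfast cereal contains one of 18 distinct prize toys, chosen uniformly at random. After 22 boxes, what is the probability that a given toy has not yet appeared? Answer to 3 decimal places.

0.284

On each box the fixed toy fails to appear with probability 17/18.
P(still missing after 22) = (17/18)^22 = 0.2844.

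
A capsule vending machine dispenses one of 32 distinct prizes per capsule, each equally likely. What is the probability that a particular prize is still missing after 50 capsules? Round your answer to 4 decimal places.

Each capsule misses the fixed prize with probability (32-1)/32 = 31/32, independently.
P(still missing after 50) = (31/32)^50 = 0.20445.

0.2044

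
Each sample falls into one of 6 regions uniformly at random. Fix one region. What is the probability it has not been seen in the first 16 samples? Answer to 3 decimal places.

On each sample the fixed region fails to appear with probability 5/6.
P(still missing after 16) = (5/6)^16 = 0.0541.

0.054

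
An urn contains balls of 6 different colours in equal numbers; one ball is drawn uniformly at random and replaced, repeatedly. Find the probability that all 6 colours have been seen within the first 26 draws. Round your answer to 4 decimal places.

By inclusion–exclusion over which colours are missing,
P(all seen) = Σ_{j=0}^{6} (-1)^j C(6,j)((6-j)/6)^26
= 1.00000 - 0.05241 + 0.00040 - 0.00000 + 0.00000 - 0.00000 + 0.00000
= 0.94798.

0.9480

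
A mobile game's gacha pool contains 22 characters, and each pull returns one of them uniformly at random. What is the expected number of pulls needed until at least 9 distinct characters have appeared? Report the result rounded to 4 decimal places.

Going from k to k+1 distinct takes a geometric number of pulls with mean 22/(22-k).
Sum over k = 0,...,8: E = 22/22 + 22/21 + 22/20 + ... + 22/15 + 22/14 = 11.23495.

11.2349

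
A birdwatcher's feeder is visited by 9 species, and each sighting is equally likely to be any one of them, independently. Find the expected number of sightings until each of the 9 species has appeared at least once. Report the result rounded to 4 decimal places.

Split into phases: going from k distinct to k+1 distinct takes on average 9/(9-k) sightings.
E[T] = 9/9 + 9/8 + 9/7 + ... + 9/2 + 9/1 = 9·H_{9}.
H_{9} = 2.82897, so E[T] = 25.46071.

25.4607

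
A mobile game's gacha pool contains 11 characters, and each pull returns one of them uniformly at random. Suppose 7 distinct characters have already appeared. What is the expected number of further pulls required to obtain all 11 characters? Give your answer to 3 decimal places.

With k distinct characters already seen, the next new one takes an expected 11/(11-k) pulls.
Sum over k = 7,...,10: E = 11/4 + 11/3 + 11/2 + 11/1 = 22.9167.

22.917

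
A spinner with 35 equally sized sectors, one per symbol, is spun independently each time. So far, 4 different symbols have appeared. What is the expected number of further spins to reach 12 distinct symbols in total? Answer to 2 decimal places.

From k distinct to k+1 distinct takes on average 35/(35-k) spins.
Sum over k = 4,...,11: E = 35/31 + 35/30 + 35/29 + ... + 35/25 + 35/24 = 10.253.

10.25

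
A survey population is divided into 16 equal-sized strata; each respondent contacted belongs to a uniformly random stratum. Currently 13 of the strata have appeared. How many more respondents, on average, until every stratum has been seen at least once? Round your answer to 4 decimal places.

29.3333

With k distinct strata already seen, the next new one takes an expected 16/(16-k) respondents.
Sum over k = 13,...,15: E = 16/3 + 16/2 + 16/1 = 29.33333.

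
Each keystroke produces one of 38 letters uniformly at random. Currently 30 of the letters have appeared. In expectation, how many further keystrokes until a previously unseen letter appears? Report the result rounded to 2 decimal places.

Each keystroke yields a new letter with probability (38-30)/38 = 8/38, so the wait is geometric with mean 38/8.
E = 38/8 = 4.750.

4.75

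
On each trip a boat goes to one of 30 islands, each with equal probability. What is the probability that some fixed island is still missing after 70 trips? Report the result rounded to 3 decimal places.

On each trip the fixed island fails to appear with probability 29/30.
P(still missing after 70) = (29/30)^70 = 0.0932.

0.093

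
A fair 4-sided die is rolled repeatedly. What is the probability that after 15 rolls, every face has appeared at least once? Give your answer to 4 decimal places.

Let A_i be the event that face i is missing after 15 rolls. By inclusion–exclusion on the A_i,
P(all seen) = Σ_{j=0}^{4} (-1)^j C(4,j)((4-j)/4)^15
= 1.00000 - 0.05345 + 0.00018 - 0.00000 + 0.00000
= 0.94673.

0.9467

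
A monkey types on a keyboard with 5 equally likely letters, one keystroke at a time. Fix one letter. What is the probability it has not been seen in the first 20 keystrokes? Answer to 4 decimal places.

0.0115

On each keystroke the fixed letter fails to appear with probability 4/5.
P(still missing after 20) = (4/5)^20 = 0.01153.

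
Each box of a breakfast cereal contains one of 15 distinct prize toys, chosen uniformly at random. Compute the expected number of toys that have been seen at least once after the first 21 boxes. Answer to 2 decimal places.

11.48

For each toy, P(seen in 21 boxes) = 1 - (14/15)^21 = 0.765.
By linearity of expectation, E[distinct seen] = 15·(1 - (14/15)^21) = 11.477.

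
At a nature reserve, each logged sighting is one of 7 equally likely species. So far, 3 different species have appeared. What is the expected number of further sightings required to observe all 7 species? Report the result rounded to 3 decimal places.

The wait to go from k to k+1 distinct species is geometric with mean 7/(7-k).
Sum over k = 3,...,6: E = 7/4 + 7/3 + 7/2 + 7/1 = 14.5833.

14.583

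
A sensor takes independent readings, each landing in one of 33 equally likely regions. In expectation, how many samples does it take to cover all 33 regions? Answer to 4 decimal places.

After k distinct regions have appeared, the next sample gives a new one with probability (33-k)/33, so the expected wait for the (k+1)-th is 33/(33-k).
E[T] = 33/33 + 33/32 + 33/31 + ... + 33/2 + 33/1 = 33·H_{33}.
H_{33} = 4.08880, so E[T] = 134.93034.

134.9303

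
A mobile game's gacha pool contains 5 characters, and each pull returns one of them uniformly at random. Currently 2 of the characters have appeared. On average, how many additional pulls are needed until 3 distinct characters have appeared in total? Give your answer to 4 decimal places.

1.6667

From k distinct to k+1 distinct takes on average 5/(5-k) pulls.
Only the k = 2 term is needed: E = 5/3 = 1.66667.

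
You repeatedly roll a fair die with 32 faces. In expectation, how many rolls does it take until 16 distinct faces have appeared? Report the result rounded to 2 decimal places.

With k distinct faces already seen, the next new one arrives after an expected 32/(32-k) rolls.
Sum over k = 0,...,15: E = 32/32 + 32/31 + 32/30 + ... + 32/18 + 32/17 = 21.689.

21.69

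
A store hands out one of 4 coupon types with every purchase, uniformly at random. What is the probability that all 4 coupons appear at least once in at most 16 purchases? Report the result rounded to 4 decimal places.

0.9600

By inclusion–exclusion over which coupons are missing,
P(all seen) = Σ_{j=0}^{4} (-1)^j C(4,j)((4-j)/4)^16
= 1.00000 - 0.04009 + 0.00009 - 0.00000 + 0.00000
= 0.96000.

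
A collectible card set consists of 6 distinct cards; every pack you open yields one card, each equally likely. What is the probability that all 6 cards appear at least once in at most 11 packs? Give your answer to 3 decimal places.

By inclusion–exclusion over which cards are missing,
P(all seen) = Σ_{j=0}^{6} (-1)^j C(6,j)((6-j)/6)^11
= 1.0000 - 0.8075 + 0.1734 - 0.0098 + 0.0001 - 0.0000 + 0.0000
= 0.3562.

0.356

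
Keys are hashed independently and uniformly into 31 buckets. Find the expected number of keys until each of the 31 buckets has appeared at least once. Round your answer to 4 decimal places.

The wait to go from k to k+1 distinct buckets is geometric with mean 31/(31-k).
E[T] = 31/31 + 31/30 + 31/29 + ... + 31/2 + 31/1 = 31·H_{31}.
H_{31} = 4.02725, so E[T] = 124.84460.

124.8446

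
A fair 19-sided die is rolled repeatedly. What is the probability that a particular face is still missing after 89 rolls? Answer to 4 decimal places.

Each roll misses the fixed face with probability (19-1)/19 = 18/19, independently.
P(still missing after 89) = (18/19)^89 = 0.00813.

0.0081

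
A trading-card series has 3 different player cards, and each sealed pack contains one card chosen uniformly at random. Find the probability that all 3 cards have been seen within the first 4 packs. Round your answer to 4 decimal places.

Let A_i be the event that card i is missing after 4 packs. By inclusion–exclusion on the A_i,
P(all seen) = Σ_{j=0}^{3} (-1)^j C(3,j)((3-j)/3)^4
= 1.00000 - 0.59259 + 0.03704 - 0.00000
= 0.44444.

0.4444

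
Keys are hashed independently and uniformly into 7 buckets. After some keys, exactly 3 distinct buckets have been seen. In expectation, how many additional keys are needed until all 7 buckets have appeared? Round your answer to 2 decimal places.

With k distinct buckets already seen, the next new one takes an expected 7/(7-k) keys.
Sum over k = 3,...,6: E = 7/4 + 7/3 + 7/2 + 7/1 = 14.583.

14.58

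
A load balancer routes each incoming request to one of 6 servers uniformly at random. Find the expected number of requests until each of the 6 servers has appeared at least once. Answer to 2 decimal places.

14.70

The wait to go from k to k+1 distinct servers is geometric with mean 6/(6-k).
E[T] = 6/6 + 6/5 + 6/4 + 6/3 + 6/2 + 6/1 = 6·H_{6}.
H_{6} = 2.450, so E[T] = 14.700.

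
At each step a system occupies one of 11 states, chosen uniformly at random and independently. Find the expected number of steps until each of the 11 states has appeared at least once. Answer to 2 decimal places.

33.22

Split into phases: going from k distinct to k+1 distinct takes on average 11/(11-k) steps.
E[T] = 11/11 + 11/10 + 11/9 + ... + 11/2 + 11/1 = 11·H_{11}.
H_{11} = 3.020, so E[T] = 33.219.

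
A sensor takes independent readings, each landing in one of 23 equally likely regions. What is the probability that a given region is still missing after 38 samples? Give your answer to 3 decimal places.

On each sample the fixed region fails to appear with probability 22/23.
P(still missing after 38) = (22/23)^38 = 0.1847.

0.185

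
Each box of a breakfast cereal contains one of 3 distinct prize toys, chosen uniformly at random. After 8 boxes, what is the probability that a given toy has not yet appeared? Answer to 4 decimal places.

On each box the fixed toy fails to appear with probability 2/3.
P(still missing after 8) = (2/3)^8 = 0.03902.

0.0390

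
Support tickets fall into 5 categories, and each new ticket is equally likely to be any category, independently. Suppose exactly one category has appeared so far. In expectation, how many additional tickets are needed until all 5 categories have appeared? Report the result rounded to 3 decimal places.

10.417

With k distinct categories already seen, the next new one takes an expected 5/(5-k) tickets.
Sum over k = 1,...,4: E = 5/4 + 5/3 + 5/2 + 5/1 = 10.4167.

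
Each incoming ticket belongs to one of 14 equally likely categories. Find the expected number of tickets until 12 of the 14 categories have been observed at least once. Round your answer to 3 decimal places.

24.522

Going from k to k+1 distinct takes a geometric number of tickets with mean 14/(14-k).
Sum over k = 0,...,11: E = 14/14 + 14/13 + 14/12 + ... + 14/4 + 14/3 = 24.5219.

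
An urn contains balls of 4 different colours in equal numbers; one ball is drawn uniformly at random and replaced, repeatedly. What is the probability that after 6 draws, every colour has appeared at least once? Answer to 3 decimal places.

0.381

Let A_i be the event that colour i is missing after 6 draws. By inclusion–exclusion on the A_i,
P(all seen) = Σ_{j=0}^{4} (-1)^j C(4,j)((4-j)/4)^6
= 1.0000 - 0.7119 + 0.0938 - 0.0010 + 0.0000
= 0.3809.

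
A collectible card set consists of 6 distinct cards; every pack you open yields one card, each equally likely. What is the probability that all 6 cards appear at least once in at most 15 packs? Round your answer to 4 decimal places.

0.6442

By inclusion–exclusion over which cards are missing,
P(all seen) = Σ_{j=0}^{6} (-1)^j C(6,j)((6-j)/6)^15
= 1.00000 - 0.38943 + 0.03425 - 0.00061 + 0.00000 - 0.00000 + 0.00000
= 0.64421.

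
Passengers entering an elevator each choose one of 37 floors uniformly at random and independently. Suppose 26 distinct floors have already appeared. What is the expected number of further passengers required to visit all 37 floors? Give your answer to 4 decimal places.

From k distinct to k+1 distinct takes on average 37/(37-k) passengers.
Sum over k = 26,...,36: E = 37/11 + 37/10 + 37/9 + ... + 37/2 + 37/1 = 111.73546.

111.7355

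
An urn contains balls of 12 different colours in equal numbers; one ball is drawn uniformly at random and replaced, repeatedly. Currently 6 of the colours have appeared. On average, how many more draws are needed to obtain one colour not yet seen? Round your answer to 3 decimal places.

The number of draws until the next new colour is geometric with success probability 6/12, so its mean is 12/6.
E = 12/6 = 2.0000.

2.000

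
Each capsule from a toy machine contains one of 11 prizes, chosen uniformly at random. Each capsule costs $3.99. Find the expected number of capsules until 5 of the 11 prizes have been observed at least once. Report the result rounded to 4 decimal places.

6.2687

Going from k to k+1 distinct takes a geometric number of capsules with mean 11/(11-k).
Sum over k = 0,...,4: E = 11/11 + 11/10 + 11/9 + 11/8 + 11/7 = 6.26865.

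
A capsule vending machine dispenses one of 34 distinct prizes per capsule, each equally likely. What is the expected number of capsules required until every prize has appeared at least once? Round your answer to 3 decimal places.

Split into phases: going from k distinct to k+1 distinct takes on average 34/(34-k) capsules.
E[T] = 34/34 + 34/33 + 34/32 + ... + 34/2 + 34/1 = 34·H_{34}.
H_{34} = 4.1182, so E[T] = 140.0191.

140.019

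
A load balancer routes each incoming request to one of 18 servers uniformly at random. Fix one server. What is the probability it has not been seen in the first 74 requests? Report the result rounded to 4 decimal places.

0.0146

On each request the fixed server fails to appear with probability 17/18.
P(still missing after 74) = (17/18)^74 = 0.01456.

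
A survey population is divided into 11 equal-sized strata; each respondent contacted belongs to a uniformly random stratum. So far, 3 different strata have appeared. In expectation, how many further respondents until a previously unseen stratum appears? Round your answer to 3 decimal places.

Each respondent yields a new stratum with probability (11-3)/11 = 8/11, so the wait is geometric with mean 11/8.
E = 11/8 = 1.3750.

1.375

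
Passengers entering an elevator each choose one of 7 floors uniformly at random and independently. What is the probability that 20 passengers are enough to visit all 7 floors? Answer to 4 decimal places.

0.7039

By inclusion–exclusion over which floors are missing,
P(all seen) = Σ_{j=0}^{7} (-1)^j C(7,j)((7-j)/7)^20
= 1.00000 - 0.32075 + 0.02510 - 0.00048 + 0.00000 - 0.00000 + 0.00000 - 0.00000
= 0.70387.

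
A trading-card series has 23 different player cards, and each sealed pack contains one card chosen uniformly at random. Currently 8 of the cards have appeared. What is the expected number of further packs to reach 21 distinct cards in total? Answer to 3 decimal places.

With k distinct cards already seen, the next new one takes an expected 23/(23-k) packs.
Sum over k = 8,...,20: E = 23/15 + 23/14 + 23/13 + ... + 23/4 + 23/3 = 41.8193.

41.819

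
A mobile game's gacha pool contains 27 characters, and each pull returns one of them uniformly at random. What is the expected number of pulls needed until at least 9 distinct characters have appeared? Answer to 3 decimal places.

With k distinct characters already seen, the next new one arrives after an expected 27/(27-k) pulls.
Sum over k = 0,...,8: E = 27/27 + 27/26 + 27/25 + ... + 27/20 + 27/19 = 10.7014.

10.701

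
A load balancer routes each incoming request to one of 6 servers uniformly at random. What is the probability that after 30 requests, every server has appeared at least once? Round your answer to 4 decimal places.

By inclusion–exclusion over which servers are missing,
P(all seen) = Σ_{j=0}^{6} (-1)^j C(6,j)((6-j)/6)^30
= 1.00000 - 0.02528 + 0.00008 - 0.00000 + 0.00000 - 0.00000 + 0.00000
= 0.97480.

0.9748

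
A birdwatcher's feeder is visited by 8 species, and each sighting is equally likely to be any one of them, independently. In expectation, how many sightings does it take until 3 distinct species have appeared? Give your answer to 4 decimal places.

Going from k to k+1 distinct takes a geometric number of sightings with mean 8/(8-k).
Sum over k = 0,...,2: E = 8/8 + 8/7 + 8/6 = 3.47619.

3.4762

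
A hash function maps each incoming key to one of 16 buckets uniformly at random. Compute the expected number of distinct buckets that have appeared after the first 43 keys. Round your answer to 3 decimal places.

15.003

For each bucket, P(seen in 43 keys) = 1 - (15/16)^43 = 0.9377.
By linearity of expectation, E[distinct seen] = 16·(1 - (15/16)^43) = 15.0026.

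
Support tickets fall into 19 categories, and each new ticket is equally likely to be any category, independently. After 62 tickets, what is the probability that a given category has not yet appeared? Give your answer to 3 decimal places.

0.035

Each ticket misses the fixed category with probability (19-1)/19 = 18/19, independently.
P(still missing after 62) = (18/19)^62 = 0.0350.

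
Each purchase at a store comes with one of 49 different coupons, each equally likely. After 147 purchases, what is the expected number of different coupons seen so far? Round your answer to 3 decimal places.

46.635

For each coupon, P(seen in 147 purchases) = 1 - (48/49)^147 = 0.9517.
By linearity of expectation, E[distinct seen] = 49·(1 - (48/49)^147) = 46.6350.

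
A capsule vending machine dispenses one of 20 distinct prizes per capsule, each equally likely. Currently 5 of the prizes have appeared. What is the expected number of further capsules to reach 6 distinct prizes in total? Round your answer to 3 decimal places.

1.333

The wait to go from k to k+1 distinct prizes is geometric with mean 20/(20-k).
Only the k = 5 term is needed: E = 20/15 = 1.3333.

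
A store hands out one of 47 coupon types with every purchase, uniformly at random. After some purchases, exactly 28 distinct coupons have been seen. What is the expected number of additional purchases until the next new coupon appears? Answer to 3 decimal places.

The number of purchases until the next new coupon is geometric with success probability 19/47, so its mean is 47/19.
E = 47/19 = 2.4737.

2.474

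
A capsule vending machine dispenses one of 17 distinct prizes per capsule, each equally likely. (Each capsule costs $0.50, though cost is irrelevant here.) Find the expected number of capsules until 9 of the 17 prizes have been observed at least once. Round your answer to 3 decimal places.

12.269

With k distinct prizes already seen, the next new one arrives after an expected 17/(17-k) capsules.
Sum over k = 0,...,8: E = 17/17 + 17/16 + 17/15 + ... + 17/10 + 17/9 = 12.2688.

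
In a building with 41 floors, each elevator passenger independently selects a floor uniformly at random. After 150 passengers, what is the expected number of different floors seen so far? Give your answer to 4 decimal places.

39.9903

For each floor, P(seen in 150 passengers) = 1 - (40/41)^150 = 0.97537.
By linearity of expectation, E[distinct seen] = 41·(1 - (40/41)^150) = 39.99027.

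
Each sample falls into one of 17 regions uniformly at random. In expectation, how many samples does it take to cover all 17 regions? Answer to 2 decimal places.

After k distinct regions have appeared, the next sample gives a new one with probability (17-k)/17, so the expected wait for the (k+1)-th is 17/(17-k).
E[T] = 17/17 + 17/16 + 17/15 + ... + 17/2 + 17/1 = 17·H_{17}.
H_{17} = 3.440, so E[T] = 58.472.

58.47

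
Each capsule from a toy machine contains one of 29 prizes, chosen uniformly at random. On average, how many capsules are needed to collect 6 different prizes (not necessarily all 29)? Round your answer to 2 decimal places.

6.59

Going from k to k+1 distinct takes a geometric number of capsules with mean 29/(29-k).
Sum over k = 0,...,5: E = 29/29 + 29/28 + 29/27 + 29/26 + 29/25 + 29/24 = 6.594.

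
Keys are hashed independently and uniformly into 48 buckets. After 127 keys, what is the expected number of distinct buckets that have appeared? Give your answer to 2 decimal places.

For each bucket, P(seen in 127 keys) = 1 - (47/48)^127 = 0.931.
By linearity of expectation, E[distinct seen] = 48·(1 - (47/48)^127) = 44.688.

44.69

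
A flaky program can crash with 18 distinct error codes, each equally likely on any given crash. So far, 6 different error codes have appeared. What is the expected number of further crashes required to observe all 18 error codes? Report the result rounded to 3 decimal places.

With k distinct error codes already seen, the next new one takes an expected 18/(18-k) crashes.
Sum over k = 6,...,17: E = 18/12 + 18/11 + 18/10 + ... + 18/2 + 18/1 = 55.8578.

55.858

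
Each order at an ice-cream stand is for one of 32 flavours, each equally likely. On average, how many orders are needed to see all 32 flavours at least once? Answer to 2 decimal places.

The wait to go from k to k+1 distinct flavours is geometric with mean 32/(32-k).
E[T] = 32/32 + 32/31 + 32/30 + ... + 32/2 + 32/1 = 32·H_{32}.
H_{32} = 4.058, so E[T] = 129.872.

129.87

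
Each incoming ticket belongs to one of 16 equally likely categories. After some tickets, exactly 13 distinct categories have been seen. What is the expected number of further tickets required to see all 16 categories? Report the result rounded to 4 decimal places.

29.3333

From k distinct to k+1 distinct takes on average 16/(16-k) tickets.
Sum over k = 13,...,15: E = 16/3 + 16/2 + 16/1 = 29.33333.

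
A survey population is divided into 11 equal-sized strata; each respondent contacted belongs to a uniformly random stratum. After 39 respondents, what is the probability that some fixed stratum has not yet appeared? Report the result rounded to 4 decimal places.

On each respondent the fixed stratum fails to appear with probability 10/11.
P(still missing after 39) = (10/11)^39 = 0.02430.

0.0243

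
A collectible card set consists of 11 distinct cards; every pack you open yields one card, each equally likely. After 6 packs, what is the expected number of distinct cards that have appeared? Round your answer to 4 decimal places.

For each card, P(seen in 6 packs) = 1 - (10/11)^6 = 0.43553.
By linearity of expectation, E[distinct seen] = 11·(1 - (10/11)^6) = 4.79079.

4.7908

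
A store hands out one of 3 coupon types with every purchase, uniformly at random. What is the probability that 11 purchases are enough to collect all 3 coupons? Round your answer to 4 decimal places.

By inclusion–exclusion over which coupons are missing,
P(all seen) = Σ_{j=0}^{3} (-1)^j C(3,j)((3-j)/3)^11
= 1.00000 - 0.03468 + 0.00002 - 0.00000
= 0.96533.

0.9653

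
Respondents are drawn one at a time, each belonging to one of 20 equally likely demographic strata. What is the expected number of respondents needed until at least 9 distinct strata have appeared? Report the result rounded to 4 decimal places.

Going from k to k+1 distinct takes a geometric number of respondents with mean 20/(20-k).
Sum over k = 0,...,8: E = 20/20 + 20/19 + 20/18 + ... + 20/13 + 20/12 = 11.55725.

11.5572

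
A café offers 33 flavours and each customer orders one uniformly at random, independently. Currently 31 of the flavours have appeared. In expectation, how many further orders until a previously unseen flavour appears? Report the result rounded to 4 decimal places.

The number of orders until the next new flavour is geometric with success probability 2/33, so its mean is 33/2.
E = 33/2 = 16.50000.

16.5000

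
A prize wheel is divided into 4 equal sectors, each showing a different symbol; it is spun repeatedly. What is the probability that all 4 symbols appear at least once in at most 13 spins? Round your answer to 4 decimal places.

By inclusion–exclusion over which symbols are missing,
P(all seen) = Σ_{j=0}^{4} (-1)^j C(4,j)((4-j)/4)^13
= 1.00000 - 0.09503 + 0.00073 - 0.00000 + 0.00000
= 0.90570.

0.9057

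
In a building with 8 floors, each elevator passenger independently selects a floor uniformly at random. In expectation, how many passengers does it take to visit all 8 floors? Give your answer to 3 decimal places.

21.743

The wait to go from k to k+1 distinct floors is geometric with mean 8/(8-k).
E[T] = 8/8 + 8/7 + 8/6 + ... + 8/2 + 8/1 = 8·H_{8}.
H_{8} = 2.7179, so E[T] = 21.7429.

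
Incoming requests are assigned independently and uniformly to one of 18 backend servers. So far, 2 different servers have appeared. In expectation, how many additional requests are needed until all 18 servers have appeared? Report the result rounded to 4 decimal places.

60.8531

With k distinct servers already seen, the next new one takes an expected 18/(18-k) requests.
Sum over k = 2,...,17: E = 18/16 + 18/15 + 18/14 + ... + 18/2 + 18/1 = 60.85312.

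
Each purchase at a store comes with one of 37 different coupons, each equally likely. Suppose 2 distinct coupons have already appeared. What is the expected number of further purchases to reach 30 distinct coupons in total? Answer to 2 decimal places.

57.50

The wait to go from k to k+1 distinct coupons is geometric with mean 37/(37-k).
Sum over k = 2,...,29: E = 37/35 + 37/34 + 37/33 + ... + 37/9 + 37/8 = 57.495.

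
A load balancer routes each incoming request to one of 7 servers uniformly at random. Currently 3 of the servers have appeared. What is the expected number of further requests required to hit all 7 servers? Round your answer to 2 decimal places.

From k distinct to k+1 distinct takes on average 7/(7-k) requests.
Sum over k = 3,...,6: E = 7/4 + 7/3 + 7/2 + 7/1 = 14.583.

14.58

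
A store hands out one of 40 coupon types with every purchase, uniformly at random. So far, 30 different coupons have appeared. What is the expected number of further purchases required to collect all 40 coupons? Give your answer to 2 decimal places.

117.16

The wait to go from k to k+1 distinct coupons is geometric with mean 40/(40-k).
Sum over k = 30,...,39: E = 40/10 + 40/9 + 40/8 + ... + 40/2 + 40/1 = 117.159.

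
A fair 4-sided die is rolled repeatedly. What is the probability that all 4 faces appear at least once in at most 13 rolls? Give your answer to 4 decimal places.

0.9057

Let A_i be the event that face i is missing after 13 rolls. By inclusion–exclusion on the A_i,
P(all seen) = Σ_{j=0}^{4} (-1)^j C(4,j)((4-j)/4)^13
= 1.00000 - 0.09503 + 0.00073 - 0.00000 + 0.00000
= 0.90570.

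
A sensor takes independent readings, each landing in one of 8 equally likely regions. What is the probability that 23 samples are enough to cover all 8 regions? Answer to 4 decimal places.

0.6654

By inclusion–exclusion over which regions are missing,
P(all seen) = Σ_{j=0}^{8} (-1)^j C(8,j)((8-j)/8)^23
= 1.00000 - 0.37092 + 0.03746 - 0.00113 + 0.00001 - 0.00000 + 0.00000 - 0.00000 + 0.00000
= 0.66542.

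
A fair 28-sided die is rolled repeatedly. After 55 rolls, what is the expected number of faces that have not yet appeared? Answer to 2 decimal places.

3.79

For each face, P(unseen after 55) = (27/28)^55 = 0.135.
By linearity of expectation, E[unseen] = 28·(27/28)^55 = 3.789.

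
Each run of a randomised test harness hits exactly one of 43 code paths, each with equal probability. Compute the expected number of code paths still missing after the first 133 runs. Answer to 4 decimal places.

1.8807

For each code path, P(unseen after 133) = (42/43)^133 = 0.04374.
By linearity of expectation, E[unseen] = 43·(42/43)^133 = 1.88070.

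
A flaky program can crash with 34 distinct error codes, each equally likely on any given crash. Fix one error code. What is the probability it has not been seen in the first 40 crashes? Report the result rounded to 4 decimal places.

Each crash misses the fixed error code with probability (34-1)/34 = 33/34, independently.
P(still missing after 40) = (33/34)^40 = 0.30297.

0.3030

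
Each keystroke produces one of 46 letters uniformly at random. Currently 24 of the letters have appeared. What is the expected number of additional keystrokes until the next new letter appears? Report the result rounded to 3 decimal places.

2.091

Each keystroke yields a new letter with probability (46-24)/46 = 22/46, so the wait is geometric with mean 46/22.
E = 46/22 = 2.0909.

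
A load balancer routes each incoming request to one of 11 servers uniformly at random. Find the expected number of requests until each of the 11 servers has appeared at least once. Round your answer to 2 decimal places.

Split into phases: going from k distinct to k+1 distinct takes on average 11/(11-k) requests.
E[T] = 11/11 + 11/10 + 11/9 + ... + 11/2 + 11/1 = 11·H_{11}.
H_{11} = 3.020, so E[T] = 33.219.

33.22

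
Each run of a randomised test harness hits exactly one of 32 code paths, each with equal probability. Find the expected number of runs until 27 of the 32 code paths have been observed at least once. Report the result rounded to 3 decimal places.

56.805

With k distinct code paths already seen, the next new one arrives after an expected 32/(32-k) runs.
Sum over k = 0,...,26: E = 32/32 + 32/31 + 32/30 + ... + 32/7 + 32/6 = 56.8052.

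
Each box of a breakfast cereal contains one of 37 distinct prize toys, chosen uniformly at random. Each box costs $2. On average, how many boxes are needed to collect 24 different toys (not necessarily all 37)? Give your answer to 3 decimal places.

37.794

Going from k to k+1 distinct takes a geometric number of boxes with mean 37/(37-k).
Sum over k = 0,...,23: E = 37/37 + 37/36 + 37/35 + ... + 37/15 + 37/14 = 37.7937.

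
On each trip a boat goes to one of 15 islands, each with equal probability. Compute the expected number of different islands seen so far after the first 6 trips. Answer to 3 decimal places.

For each island, P(seen in 6 trips) = 1 - (14/15)^6 = 0.3390.
By linearity of expectation, E[distinct seen] = 15·(1 - (14/15)^6) = 5.0846.

5.085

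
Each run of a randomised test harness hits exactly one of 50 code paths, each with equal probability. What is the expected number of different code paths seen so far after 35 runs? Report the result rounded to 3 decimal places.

25.346

For each code path, P(seen in 35 runs) = 1 - (49/50)^35 = 0.5069.
By linearity of expectation, E[distinct seen] = 50·(1 - (49/50)^35) = 25.3463.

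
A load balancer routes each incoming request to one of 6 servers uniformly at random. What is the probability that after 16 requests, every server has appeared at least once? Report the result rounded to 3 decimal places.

0.698

Let A_i be the event that server i is missing after 16 requests. By inclusion–exclusion on the A_i,
P(all seen) = Σ_{j=0}^{6} (-1)^j C(6,j)((6-j)/6)^16
= 1.0000 - 0.3245 + 0.0228 - 0.0003 + 0.0000 - 0.0000 + 0.0000
= 0.6980.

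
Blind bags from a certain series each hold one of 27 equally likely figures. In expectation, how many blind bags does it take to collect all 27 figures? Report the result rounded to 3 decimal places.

105.069

Split into phases: going from k distinct to k+1 distinct takes on average 27/(27-k) blind bags.
E[T] = 27/27 + 27/26 + 27/25 + ... + 27/2 + 27/1 = 27·H_{27}.
H_{27} = 3.8915, so E[T] = 105.0693.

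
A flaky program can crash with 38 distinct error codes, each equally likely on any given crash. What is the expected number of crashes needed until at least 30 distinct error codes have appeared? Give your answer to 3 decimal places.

57.382

Going from k to k+1 distinct takes a geometric number of crashes with mean 38/(38-k).
Sum over k = 0,...,29: E = 38/38 + 38/37 + 38/36 + ... + 38/10 + 38/9 = 57.3817.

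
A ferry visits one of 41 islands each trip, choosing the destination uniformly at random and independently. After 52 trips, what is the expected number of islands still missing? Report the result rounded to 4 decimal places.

11.3538

For each island, P(unseen after 52) = (40/41)^52 = 0.27692.
By linearity of expectation, E[unseen] = 41·(40/41)^52 = 11.35384.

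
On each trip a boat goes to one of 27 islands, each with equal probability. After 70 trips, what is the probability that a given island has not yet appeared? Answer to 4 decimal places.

0.0712

Each trip misses the fixed island with probability (27-1)/27 = 26/27, independently.
P(still missing after 70) = (26/27)^70 = 0.07123.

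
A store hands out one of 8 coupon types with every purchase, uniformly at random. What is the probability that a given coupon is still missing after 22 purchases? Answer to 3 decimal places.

0.053

On each purchase the fixed coupon fails to appear with probability 7/8.
P(still missing after 22) = (7/8)^22 = 0.0530.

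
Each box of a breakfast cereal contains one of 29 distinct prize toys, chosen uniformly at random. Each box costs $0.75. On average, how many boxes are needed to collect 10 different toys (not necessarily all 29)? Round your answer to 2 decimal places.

With k distinct toys already seen, the next new one arrives after an expected 29/(29-k) boxes.
Sum over k = 0,...,9: E = 29/29 + 29/28 + 29/27 + ... + 29/21 + 29/20 = 12.004.

12.00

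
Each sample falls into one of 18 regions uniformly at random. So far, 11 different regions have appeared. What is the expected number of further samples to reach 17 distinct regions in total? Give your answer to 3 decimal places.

With k distinct regions already seen, the next new one takes an expected 18/(18-k) samples.
Sum over k = 11,...,16: E = 18/7 + 18/6 + 18/5 + 18/4 + 18/3 + 18/2 = 28.6714.

28.671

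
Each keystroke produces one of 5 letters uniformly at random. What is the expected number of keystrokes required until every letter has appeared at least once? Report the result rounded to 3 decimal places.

11.417

Split into phases: going from k distinct to k+1 distinct takes on average 5/(5-k) keystrokes.
E[T] = 5/5 + 5/4 + 5/3 + 5/2 + 5/1 = 5·H_{5}.
H_{5} = 2.2833, so E[T] = 11.4167.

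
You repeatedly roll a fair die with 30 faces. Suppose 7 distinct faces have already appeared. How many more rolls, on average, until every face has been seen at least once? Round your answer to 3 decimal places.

From k distinct to k+1 distinct takes on average 30/(30-k) rolls.
Sum over k = 7,...,29: E = 30/23 + 30/22 + 30/21 + ... + 30/2 + 30/1 = 112.0287.

112.029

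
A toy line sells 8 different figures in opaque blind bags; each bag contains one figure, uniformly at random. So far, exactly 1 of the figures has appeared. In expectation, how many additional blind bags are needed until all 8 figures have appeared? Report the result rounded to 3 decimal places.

The wait to go from k to k+1 distinct figures is geometric with mean 8/(8-k).
Sum over k = 1,...,7: E = 8/7 + 8/6 + 8/5 + ... + 8/2 + 8/1 = 20.7429.

20.743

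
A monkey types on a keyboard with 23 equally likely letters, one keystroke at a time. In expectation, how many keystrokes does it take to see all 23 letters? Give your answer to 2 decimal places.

85.89

Split into phases: going from k distinct to k+1 distinct takes on average 23/(23-k) keystrokes.
E[T] = 23/23 + 23/22 + 23/21 + ... + 23/2 + 23/1 = 23·H_{23}.
H_{23} = 3.734, so E[T] = 85.889.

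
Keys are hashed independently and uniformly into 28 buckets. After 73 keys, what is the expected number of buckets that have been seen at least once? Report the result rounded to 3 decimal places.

For each bucket, P(seen in 73 keys) = 1 - (27/28)^73 = 0.9297.
By linearity of expectation, E[distinct seen] = 28·(1 - (27/28)^73) = 26.0313.

26.031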